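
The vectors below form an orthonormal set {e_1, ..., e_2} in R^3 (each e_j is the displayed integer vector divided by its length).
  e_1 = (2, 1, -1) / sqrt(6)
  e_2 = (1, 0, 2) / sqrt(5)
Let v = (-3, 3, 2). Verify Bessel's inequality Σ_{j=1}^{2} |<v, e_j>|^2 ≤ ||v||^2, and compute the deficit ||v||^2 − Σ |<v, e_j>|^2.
Σ |<v, e_j>|^2 = 131/30; ||v||^2 = 22; deficit = 529/30

Write each e_j = u_j / sqrt(<u_j, u_j>) where u_j is the displayed integer vector. Then <v, e_j> = <v, u_j> / sqrt(<u_j, u_j>), so |<v, e_j>|^2 = <v, u_j>^2 / <u_j, u_j>.
Coefficients: <v, e_1> = -5/sqrt(6), <v, e_2> = 1/sqrt(5).
Square and sum: Σ |<v, e_j>|^2 = 131/30.
Compute ||v||^2 = v·v = 22.
Deficit = 22 − 131/30 = 529/30 ≥ 0, confirming Bessel's inequality. (The deficit equals ||v − Σ <v,e_j> e_j||^2, the squared distance from v to span{e_j}.)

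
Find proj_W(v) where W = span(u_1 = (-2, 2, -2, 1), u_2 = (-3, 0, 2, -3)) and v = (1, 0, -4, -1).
proj_W(v) = (31/95, 68/95, -134/95, 7/5)

Set up U = [u_1 | ... | u_2] ∈ R^(4×2). The projector onto W = col(U) is P = U (U^T U)^(-1) U^T.
Compute U^T U =
  [13, -1]
  [-1, 22],
and U^T v = (5, -8).
Solve U^T U · c = U^T v for the coefficients: c = (34/95, -33/95). The projection is proj_W(v) = U c.
Check: (v - proj_W(v)) · u_1 = 0  (should be 0).
Check: (v - proj_W(v)) · u_2 = 0  (should be 0).
Result: proj_W(v) = (31/95, 68/95, -134/95, 7/5).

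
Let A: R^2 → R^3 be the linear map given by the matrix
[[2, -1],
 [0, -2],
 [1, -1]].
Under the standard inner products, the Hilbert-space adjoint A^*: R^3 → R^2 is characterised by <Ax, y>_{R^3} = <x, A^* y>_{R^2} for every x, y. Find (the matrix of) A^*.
A^* = A^T =
[[2, 0, 1],
 [-1, -2, -1]]

For real matrices with standard dot products, the defining identity <Ax, y> = <x, A^* y> gives (Ax)^T y = x^T (A^*) y, i.e. x^T A^T y = x^T (A^*) y. Since this holds for all x, y, we must have A^* = A^T. Therefore
A^* =
[[2, 0, 1],
 [-1, -2, -1]].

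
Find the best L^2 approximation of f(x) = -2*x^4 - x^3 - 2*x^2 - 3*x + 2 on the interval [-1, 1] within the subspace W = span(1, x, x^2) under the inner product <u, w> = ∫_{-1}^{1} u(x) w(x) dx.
g(x) = -26*x^2/7 - 18*x/5 + 76/35

The best approximation g ∈ W is the orthogonal projection of f onto W. Writing g = a_0 + a_1 x + a_2 x^2, the coefficients solve the normal equations G · a = b where
  G_{ij} = <φ_i, φ_j> and b_i = <f, φ_i>, with φ_0 = 1, φ_1 = x, φ_2 = x^2.
G =
  [2, 0, 2/3]
  [0, 2/3, 0]
  [2/3, 0, 2/5],
b = (28/15, -12/5, -4/105).
Solving gives a_0 = 76/35, a_1 = -18/5, a_2 = -26/7, so
  g(x) = -26*x^2/7 - 18*x/5 + 76/35.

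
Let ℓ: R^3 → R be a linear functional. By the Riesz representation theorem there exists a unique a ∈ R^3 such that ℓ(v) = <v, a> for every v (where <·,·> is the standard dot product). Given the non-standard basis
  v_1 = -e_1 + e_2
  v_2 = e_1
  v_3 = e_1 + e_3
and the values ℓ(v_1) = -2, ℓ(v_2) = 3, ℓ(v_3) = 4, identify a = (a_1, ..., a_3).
a = (3, 1, 1)

Write a = (a_1, ..., a_3) in the standard basis. For each basis vector v_i, ℓ(v_i) = <v_i, a> is a linear equation in the a_j's. Collect the n equations into a matrix system V a = ℓ, where row i of V is v_i (expressed in the standard basis). Since V is invertible (lower-triangular with 1s on the diagonal, up to permutation), solve by back-substitution:
  V =
[[-1, 1, 0],
 [1, 0, 0],
 [1, 0, 1]]
  V a = (-2, 3, 4)
Solving gives a = (3, 1, 1).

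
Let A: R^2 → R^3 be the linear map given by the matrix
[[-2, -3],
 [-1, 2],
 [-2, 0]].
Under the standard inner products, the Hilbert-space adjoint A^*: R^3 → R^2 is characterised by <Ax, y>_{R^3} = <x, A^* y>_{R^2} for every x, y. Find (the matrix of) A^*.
A^* = A^T =
[[-2, -1, -2],
 [-3, 2, 0]]

For real matrices with standard dot products, the defining identity <Ax, y> = <x, A^* y> gives (Ax)^T y = x^T (A^*) y, i.e. x^T A^T y = x^T (A^*) y. Since this holds for all x, y, we must have A^* = A^T. Therefore
A^* =
[[-2, -1, -2],
 [-3, 2, 0]].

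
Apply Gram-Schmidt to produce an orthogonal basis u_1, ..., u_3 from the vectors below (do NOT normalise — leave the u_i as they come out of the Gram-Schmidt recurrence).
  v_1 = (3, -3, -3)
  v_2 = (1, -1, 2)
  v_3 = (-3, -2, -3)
Orthogonal basis:
  u_1 = (3, -3, -3)
  u_2 = (1, -1, 2)
  u_3 = (-5/2, -5/2, 0)

Apply the Gram-Schmidt recurrence
  u_1 = v_1
  u_i = v_i − Σ_{j<i} ((v_i · u_j) / (u_j · u_j)) · u_j.

Step by step this gives:
  u_1 = (3, -3, -3)
  u_2 = (1, -1, 2)
  u_3 = (-5/2, -5/2, 0)

Orthogonality check:
  u_2 · u_1 = 0 (should be 0)
  u_3 · u_1 = 0 (should be 0)
  u_3 · u_2 = 0 (should be 0)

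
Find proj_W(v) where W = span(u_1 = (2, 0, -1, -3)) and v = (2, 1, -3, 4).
proj_W(v) = (-5/7, 0, 5/14, 15/14)

Set up U = [u_1 | ... | u_1] ∈ R^(4×1). The projector onto W = col(U) is P = U (U^T U)^(-1) U^T.
Compute U^T U =
  [14],
and U^T v = (-5).
Solve U^T U · c = U^T v for the coefficients: c = (-5/14). The projection is proj_W(v) = U c.
Check: (v - proj_W(v)) · u_1 = 0  (should be 0).
Result: proj_W(v) = (-5/7, 0, 5/14, 15/14).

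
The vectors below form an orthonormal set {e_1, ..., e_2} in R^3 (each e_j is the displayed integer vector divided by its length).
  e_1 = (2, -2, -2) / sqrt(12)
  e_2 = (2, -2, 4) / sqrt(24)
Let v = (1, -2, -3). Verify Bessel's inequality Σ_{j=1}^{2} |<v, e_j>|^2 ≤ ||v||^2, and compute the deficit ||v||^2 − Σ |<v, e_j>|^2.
Σ |<v, e_j>|^2 = 27/2; ||v||^2 = 14; deficit = 1/2

Write each e_j = u_j / sqrt(<u_j, u_j>) where u_j is the displayed integer vector. Then <v, e_j> = <v, u_j> / sqrt(<u_j, u_j>), so |<v, e_j>|^2 = <v, u_j>^2 / <u_j, u_j>.
Coefficients: <v, e_1> = 12/sqrt(12), <v, e_2> = -6/sqrt(24).
Square and sum: Σ |<v, e_j>|^2 = 27/2.
Compute ||v||^2 = v·v = 14.
Deficit = 14 − 27/2 = 1/2 ≥ 0, confirming Bessel's inequality. (The deficit equals ||v − Σ <v,e_j> e_j||^2, the squared distance from v to span{e_j}.)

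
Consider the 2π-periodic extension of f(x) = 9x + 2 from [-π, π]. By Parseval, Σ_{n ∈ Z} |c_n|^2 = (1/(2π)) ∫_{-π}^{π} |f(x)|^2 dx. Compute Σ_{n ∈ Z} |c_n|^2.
Σ |c_n|^2 = 27π^2 + 4

Expand and integrate term by term over [-π, π]:
  ∫ (9x)^2 dx = 81·(2π^3/3); ∫ 2·9·(2)·x dx = 0 (odd integrand); ∫ 2^2 dx = 4·2π.
So (1/(2π)) ∫_{-π}^{π} (9x + 2)^2 dx = 81π^2/3 + 4 = 27π^2 + 4.
Parseval ⇒ Σ |c_n|^2 = 27π^2 + 4.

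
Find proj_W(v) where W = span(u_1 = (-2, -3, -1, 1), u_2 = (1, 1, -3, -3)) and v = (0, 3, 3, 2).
proj_W(v) = (58/55, 2, 38/11, 86/55)

Set up U = [u_1 | ... | u_2] ∈ R^(4×2). The projector onto W = col(U) is P = U (U^T U)^(-1) U^T.
Compute U^T U =
  [15, -5]
  [-5, 20],
and U^T v = (-10, -12).
Solve U^T U · c = U^T v for the coefficients: c = (-52/55, -46/55). The projection is proj_W(v) = U c.
Check: (v - proj_W(v)) · u_1 = 0  (should be 0).
Check: (v - proj_W(v)) · u_2 = 0  (should be 0).
Result: proj_W(v) = (58/55, 2, 38/11, 86/55).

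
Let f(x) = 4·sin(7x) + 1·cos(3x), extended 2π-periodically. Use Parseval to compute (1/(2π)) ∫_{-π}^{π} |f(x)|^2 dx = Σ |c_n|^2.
Σ |c_n|^2 = 17/2

Expand |f|^2 and use orthogonality of {sin(nx), cos(mx)} on [-π, π]:
  ∫_{-π}^{π} sin(nx)^2 dx = π, ∫ cos(mx)^2 dx = π, and cross terms integrate to 0.
So ∫_{-π}^{π} f(x)^2 dx = 4^2 · π + 1^2 · π = (16 + 1)π.
Divide by 2π: (16 + 1)/2 = 17/2.
By Parseval, this equals Σ |c_n|^2.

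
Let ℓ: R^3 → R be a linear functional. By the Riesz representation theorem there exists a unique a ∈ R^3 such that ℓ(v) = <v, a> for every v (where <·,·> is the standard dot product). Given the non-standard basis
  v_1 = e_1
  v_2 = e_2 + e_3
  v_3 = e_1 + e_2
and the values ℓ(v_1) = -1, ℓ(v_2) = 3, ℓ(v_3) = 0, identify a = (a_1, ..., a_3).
a = (-1, 1, 2)

Write a = (a_1, ..., a_3) in the standard basis. For each basis vector v_i, ℓ(v_i) = <v_i, a> is a linear equation in the a_j's. Collect the n equations into a matrix system V a = ℓ, where row i of V is v_i (expressed in the standard basis). Since V is invertible (lower-triangular with 1s on the diagonal, up to permutation), solve by back-substitution:
  V =
[[1, 0, 0],
 [0, 1, 1],
 [1, 1, 0]]
  V a = (-1, 3, 0)
Solving gives a = (-1, 1, 2).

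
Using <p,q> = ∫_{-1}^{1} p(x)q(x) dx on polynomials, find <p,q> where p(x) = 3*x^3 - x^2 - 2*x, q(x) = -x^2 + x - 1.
<p,q> = 14/15

Expand the product: p(x)·q(x) = -3*x^5 + 4*x^4 - 2*x^3 - x^2 + 2*x.
∫_{-1}^{1} of each monomial x^k gives [2/(k+1) if k even, 0 if k odd]. Integrating term-by-term (or equivalently evaluating the antiderivative F(x) = -x^6/2 + 4*x^5/5 - x^4/2 - x^3/3 + x^2 at the endpoints):
  F(1) − F(−1) = 7/15 − (-7/15) = 14/15.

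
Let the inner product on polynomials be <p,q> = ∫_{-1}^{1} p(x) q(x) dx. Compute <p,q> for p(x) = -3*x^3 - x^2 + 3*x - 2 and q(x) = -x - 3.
<p,q> = 66/5

Expand the product: p(x)·q(x) = 3*x^4 + 10*x^3 - 7*x + 6.
∫_{-1}^{1} of each monomial x^k gives [2/(k+1) if k even, 0 if k odd]. Integrating term-by-term (or equivalently evaluating the antiderivative F(x) = 3*x^5/5 + 5*x^4/2 - 7*x^2/2 + 6*x at the endpoints):
  F(1) − F(−1) = 28/5 − (-38/5) = 66/5.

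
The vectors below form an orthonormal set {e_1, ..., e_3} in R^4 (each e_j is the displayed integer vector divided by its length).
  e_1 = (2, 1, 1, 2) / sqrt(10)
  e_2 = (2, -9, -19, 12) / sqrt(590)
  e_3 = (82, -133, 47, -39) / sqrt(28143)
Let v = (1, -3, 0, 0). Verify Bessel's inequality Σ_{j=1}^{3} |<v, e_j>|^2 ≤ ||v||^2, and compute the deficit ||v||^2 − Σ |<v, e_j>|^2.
Σ |<v, e_j>|^2 = 4649/477; ||v||^2 = 10; deficit = 121/477

Write each e_j = u_j / sqrt(<u_j, u_j>) where u_j is the displayed integer vector. Then <v, e_j> = <v, u_j> / sqrt(<u_j, u_j>), so |<v, e_j>|^2 = <v, u_j>^2 / <u_j, u_j>.
Coefficients: <v, e_1> = -1/sqrt(10), <v, e_2> = 29/sqrt(590), <v, e_3> = 481/sqrt(28143).
Square and sum: Σ |<v, e_j>|^2 = 4649/477.
Compute ||v||^2 = v·v = 10.
Deficit = 10 − 4649/477 = 121/477 ≥ 0, confirming Bessel's inequality. (The deficit equals ||v − Σ <v,e_j> e_j||^2, the squared distance from v to span{e_j}.)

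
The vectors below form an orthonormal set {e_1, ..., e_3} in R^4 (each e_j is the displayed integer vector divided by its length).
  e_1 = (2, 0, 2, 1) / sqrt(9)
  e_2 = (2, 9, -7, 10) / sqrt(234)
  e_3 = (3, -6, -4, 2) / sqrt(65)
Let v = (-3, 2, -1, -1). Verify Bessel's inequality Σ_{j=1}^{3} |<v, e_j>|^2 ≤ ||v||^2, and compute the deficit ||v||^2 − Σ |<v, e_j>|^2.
Σ |<v, e_j>|^2 = 149/10; ||v||^2 = 15; deficit = 1/10

Write each e_j = u_j / sqrt(<u_j, u_j>) where u_j is the displayed integer vector. Then <v, e_j> = <v, u_j> / sqrt(<u_j, u_j>), so |<v, e_j>|^2 = <v, u_j>^2 / <u_j, u_j>.
Coefficients: <v, e_1> = -9/sqrt(9), <v, e_2> = 9/sqrt(234), <v, e_3> = -19/sqrt(65).
Square and sum: Σ |<v, e_j>|^2 = 149/10.
Compute ||v||^2 = v·v = 15.
Deficit = 15 − 149/10 = 1/10 ≥ 0, confirming Bessel's inequality. (The deficit equals ||v − Σ <v,e_j> e_j||^2, the squared distance from v to span{e_j}.)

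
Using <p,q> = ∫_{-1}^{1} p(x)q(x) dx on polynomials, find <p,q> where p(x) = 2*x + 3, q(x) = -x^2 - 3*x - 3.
<p,q> = -24

Expand the product: p(x)·q(x) = -2*x^3 - 9*x^2 - 15*x - 9.
∫_{-1}^{1} of each monomial x^k gives [2/(k+1) if k even, 0 if k odd]. Integrating term-by-term (or equivalently evaluating the antiderivative F(x) = -x^4/2 - 3*x^3 - 15*x^2/2 - 9*x at the endpoints):
  F(1) − F(−1) = -20 − (4) = -24.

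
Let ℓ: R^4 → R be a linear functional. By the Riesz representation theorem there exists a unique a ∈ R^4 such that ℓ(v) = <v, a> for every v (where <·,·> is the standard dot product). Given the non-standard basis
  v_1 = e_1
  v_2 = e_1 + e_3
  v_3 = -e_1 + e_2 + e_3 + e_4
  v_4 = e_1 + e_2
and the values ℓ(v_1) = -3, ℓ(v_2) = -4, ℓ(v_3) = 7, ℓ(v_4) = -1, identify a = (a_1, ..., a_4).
a = (-3, 2, -1, 3)

Write a = (a_1, ..., a_4) in the standard basis. For each basis vector v_i, ℓ(v_i) = <v_i, a> is a linear equation in the a_j's. Collect the n equations into a matrix system V a = ℓ, where row i of V is v_i (expressed in the standard basis). Since V is invertible (lower-triangular with 1s on the diagonal, up to permutation), solve by back-substitution:
  V =
[[1, 0, 0, 0],
 [1, 0, 1, 0],
 [-1, 1, 1, 1],
 [1, 1, 0, 0]]
  V a = (-3, -4, 7, -1)
Solving gives a = (-3, 2, -1, 3).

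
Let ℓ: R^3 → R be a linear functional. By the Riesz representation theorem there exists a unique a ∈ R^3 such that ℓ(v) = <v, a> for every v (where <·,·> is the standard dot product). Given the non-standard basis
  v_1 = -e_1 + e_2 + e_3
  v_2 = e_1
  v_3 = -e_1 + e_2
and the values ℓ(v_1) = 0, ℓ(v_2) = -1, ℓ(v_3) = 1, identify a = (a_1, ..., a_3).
a = (-1, 0, -1)

Write a = (a_1, ..., a_3) in the standard basis. For each basis vector v_i, ℓ(v_i) = <v_i, a> is a linear equation in the a_j's. Collect the n equations into a matrix system V a = ℓ, where row i of V is v_i (expressed in the standard basis). Since V is invertible (lower-triangular with 1s on the diagonal, up to permutation), solve by back-substitution:
  V =
[[-1, 1, 1],
 [1, 0, 0],
 [-1, 1, 0]]
  V a = (0, -1, 1)
Solving gives a = (-1, 0, -1).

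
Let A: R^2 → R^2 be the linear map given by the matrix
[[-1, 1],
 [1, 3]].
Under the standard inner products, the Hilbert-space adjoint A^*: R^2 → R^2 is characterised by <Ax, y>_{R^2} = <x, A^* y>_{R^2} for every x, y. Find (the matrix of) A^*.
A^* = A^T =
[[-1, 1],
 [1, 3]]

For real matrices with standard dot products, the defining identity <Ax, y> = <x, A^* y> gives (Ax)^T y = x^T (A^*) y, i.e. x^T A^T y = x^T (A^*) y. Since this holds for all x, y, we must have A^* = A^T. Therefore
A^* =
[[-1, 1],
 [1, 3]].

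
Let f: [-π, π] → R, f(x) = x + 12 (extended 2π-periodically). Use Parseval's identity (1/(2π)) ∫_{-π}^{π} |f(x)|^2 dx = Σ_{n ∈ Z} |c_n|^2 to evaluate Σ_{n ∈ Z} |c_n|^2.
Σ |c_n|^2 = π^2/3 + 144

Expand and integrate term by term over [-π, π]:
  ∫ (x)^2 dx = 1·(2π^3/3); ∫ 2·1·(12)·x dx = 0 (odd integrand); ∫ 12^2 dx = 144·2π.
So (1/(2π)) ∫_{-π}^{π} (x + 12)^2 dx = 1π^2/3 + 144 = π^2/3 + 144.
Parseval ⇒ Σ |c_n|^2 = π^2/3 + 144.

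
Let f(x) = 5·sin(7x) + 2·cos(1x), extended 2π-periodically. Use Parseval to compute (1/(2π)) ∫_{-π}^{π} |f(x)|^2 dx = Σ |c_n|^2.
Σ |c_n|^2 = 29/2

Expand |f|^2 and use orthogonality of {sin(nx), cos(mx)} on [-π, π]:
  ∫_{-π}^{π} sin(nx)^2 dx = π, ∫ cos(mx)^2 dx = π, and cross terms integrate to 0.
So ∫_{-π}^{π} f(x)^2 dx = 5^2 · π + 2^2 · π = (25 + 4)π.
Divide by 2π: (25 + 4)/2 = 29/2.
By Parseval, this equals Σ |c_n|^2.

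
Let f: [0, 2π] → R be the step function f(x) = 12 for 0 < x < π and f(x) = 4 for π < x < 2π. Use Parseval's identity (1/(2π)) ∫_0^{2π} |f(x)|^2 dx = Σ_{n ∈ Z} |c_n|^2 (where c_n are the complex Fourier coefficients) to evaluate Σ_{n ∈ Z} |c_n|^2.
Σ |c_n|^2 = 80

Parseval equates the L^2 energy of f (normalised by 1/(2π)) with the ℓ^2 sum of its Fourier coefficients: (1/(2π)) ∫_0^{2π} |f|^2 = Σ |c_n|^2.
Compute the left side: (1/(2π)) [∫_0^π 12^2 dx + ∫_π^{2π} 4^2 dx] = (1/(2π)) · (144π + 16π) = (144 + 16)/2 = 80.
So Σ_{n ∈ Z} |c_n|^2 = 80.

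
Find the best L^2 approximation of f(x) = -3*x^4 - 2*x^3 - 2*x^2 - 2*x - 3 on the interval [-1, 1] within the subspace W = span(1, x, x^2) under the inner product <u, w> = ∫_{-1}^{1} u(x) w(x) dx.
g(x) = -32*x^2/7 - 16*x/5 - 96/35

The best approximation g ∈ W is the orthogonal projection of f onto W. Writing g = a_0 + a_1 x + a_2 x^2, the coefficients solve the normal equations G · a = b where
  G_{ij} = <φ_i, φ_j> and b_i = <f, φ_i>, with φ_0 = 1, φ_1 = x, φ_2 = x^2.
G =
  [2, 0, 2/3]
  [0, 2/3, 0]
  [2/3, 0, 2/5],
b = (-128/15, -32/15, -128/35).
Solving gives a_0 = -96/35, a_1 = -16/5, a_2 = -32/7, so
  g(x) = -32*x^2/7 - 16*x/5 - 96/35.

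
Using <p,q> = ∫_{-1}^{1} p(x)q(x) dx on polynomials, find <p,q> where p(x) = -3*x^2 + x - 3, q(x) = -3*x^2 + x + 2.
<p,q> = -86/15

Expand the product: p(x)·q(x) = 9*x^4 - 6*x^3 + 4*x^2 - x - 6.
∫_{-1}^{1} of each monomial x^k gives [2/(k+1) if k even, 0 if k odd]. Integrating term-by-term (or equivalently evaluating the antiderivative F(x) = 9*x^5/5 - 3*x^4/2 + 4*x^3/3 - x^2/2 - 6*x at the endpoints):
  F(1) − F(−1) = -73/15 − (13/15) = -86/15.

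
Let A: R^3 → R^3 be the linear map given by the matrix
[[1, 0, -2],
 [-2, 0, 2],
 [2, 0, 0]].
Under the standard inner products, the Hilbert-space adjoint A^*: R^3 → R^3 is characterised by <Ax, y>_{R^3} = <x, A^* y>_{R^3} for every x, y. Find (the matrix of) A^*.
A^* = A^T =
[[1, -2, 2],
 [0, 0, 0],
 [-2, 2, 0]]

For real matrices with standard dot products, the defining identity <Ax, y> = <x, A^* y> gives (Ax)^T y = x^T (A^*) y, i.e. x^T A^T y = x^T (A^*) y. Since this holds for all x, y, we must have A^* = A^T. Therefore
A^* =
[[1, -2, 2],
 [0, 0, 0],
 [-2, 2, 0]].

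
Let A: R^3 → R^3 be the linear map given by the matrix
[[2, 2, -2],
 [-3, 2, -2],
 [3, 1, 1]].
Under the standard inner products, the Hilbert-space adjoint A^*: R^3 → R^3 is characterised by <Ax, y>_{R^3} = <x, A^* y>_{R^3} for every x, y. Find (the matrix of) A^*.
A^* = A^T =
[[2, -3, 3],
 [2, 2, 1],
 [-2, -2, 1]]

For real matrices with standard dot products, the defining identity <Ax, y> = <x, A^* y> gives (Ax)^T y = x^T (A^*) y, i.e. x^T A^T y = x^T (A^*) y. Since this holds for all x, y, we must have A^* = A^T. Therefore
A^* =
[[2, -3, 3],
 [2, 2, 1],
 [-2, -2, 1]].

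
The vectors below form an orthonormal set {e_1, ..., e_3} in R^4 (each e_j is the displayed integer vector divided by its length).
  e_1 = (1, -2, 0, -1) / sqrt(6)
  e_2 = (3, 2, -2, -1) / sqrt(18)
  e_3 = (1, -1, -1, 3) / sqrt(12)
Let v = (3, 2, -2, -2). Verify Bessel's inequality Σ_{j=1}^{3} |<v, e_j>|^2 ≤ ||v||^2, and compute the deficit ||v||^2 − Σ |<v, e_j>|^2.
Σ |<v, e_j>|^2 = 755/36; ||v||^2 = 21; deficit = 1/36

Write each e_j = u_j / sqrt(<u_j, u_j>) where u_j is the displayed integer vector. Then <v, e_j> = <v, u_j> / sqrt(<u_j, u_j>), so |<v, e_j>|^2 = <v, u_j>^2 / <u_j, u_j>.
Coefficients: <v, e_1> = 1/sqrt(6), <v, e_2> = 19/sqrt(18), <v, e_3> = -3/sqrt(12).
Square and sum: Σ |<v, e_j>|^2 = 755/36.
Compute ||v||^2 = v·v = 21.
Deficit = 21 − 755/36 = 1/36 ≥ 0, confirming Bessel's inequality. (The deficit equals ||v − Σ <v,e_j> e_j||^2, the squared distance from v to span{e_j}.)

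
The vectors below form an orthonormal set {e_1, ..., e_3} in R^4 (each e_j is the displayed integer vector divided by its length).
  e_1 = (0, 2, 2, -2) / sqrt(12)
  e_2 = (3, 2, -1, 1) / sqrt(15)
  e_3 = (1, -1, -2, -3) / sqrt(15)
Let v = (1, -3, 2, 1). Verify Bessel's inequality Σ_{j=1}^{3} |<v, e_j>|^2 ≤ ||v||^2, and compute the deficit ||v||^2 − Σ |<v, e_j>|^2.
Σ |<v, e_j>|^2 = 3; ||v||^2 = 15; deficit = 12

Write each e_j = u_j / sqrt(<u_j, u_j>) where u_j is the displayed integer vector. Then <v, e_j> = <v, u_j> / sqrt(<u_j, u_j>), so |<v, e_j>|^2 = <v, u_j>^2 / <u_j, u_j>.
Coefficients: <v, e_1> = -4/sqrt(12), <v, e_2> = -4/sqrt(15), <v, e_3> = -3/sqrt(15).
Square and sum: Σ |<v, e_j>|^2 = 3.
Compute ||v||^2 = v·v = 15.
Deficit = 15 − 3 = 12 ≥ 0, confirming Bessel's inequality. (The deficit equals ||v − Σ <v,e_j> e_j||^2, the squared distance from v to span{e_j}.)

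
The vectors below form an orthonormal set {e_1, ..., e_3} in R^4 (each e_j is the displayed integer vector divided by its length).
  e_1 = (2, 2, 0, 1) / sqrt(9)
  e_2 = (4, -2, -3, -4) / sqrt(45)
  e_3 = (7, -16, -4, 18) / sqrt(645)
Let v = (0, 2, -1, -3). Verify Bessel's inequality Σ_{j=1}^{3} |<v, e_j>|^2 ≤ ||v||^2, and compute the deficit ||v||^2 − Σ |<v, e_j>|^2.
Σ |<v, e_j>|^2 = 1706/129; ||v||^2 = 14; deficit = 100/129

Write each e_j = u_j / sqrt(<u_j, u_j>) where u_j is the displayed integer vector. Then <v, e_j> = <v, u_j> / sqrt(<u_j, u_j>), so |<v, e_j>|^2 = <v, u_j>^2 / <u_j, u_j>.
Coefficients: <v, e_1> = 1/sqrt(9), <v, e_2> = 11/sqrt(45), <v, e_3> = -82/sqrt(645).
Square and sum: Σ |<v, e_j>|^2 = 1706/129.
Compute ||v||^2 = v·v = 14.
Deficit = 14 − 1706/129 = 100/129 ≥ 0, confirming Bessel's inequality. (The deficit equals ||v − Σ <v,e_j> e_j||^2, the squared distance from v to span{e_j}.)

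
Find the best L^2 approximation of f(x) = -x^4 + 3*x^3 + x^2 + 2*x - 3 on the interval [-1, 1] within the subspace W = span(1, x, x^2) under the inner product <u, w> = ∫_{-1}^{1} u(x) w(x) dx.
g(x) = x^2/7 + 19*x/5 - 102/35

The best approximation g ∈ W is the orthogonal projection of f onto W. Writing g = a_0 + a_1 x + a_2 x^2, the coefficients solve the normal equations G · a = b where
  G_{ij} = <φ_i, φ_j> and b_i = <f, φ_i>, with φ_0 = 1, φ_1 = x, φ_2 = x^2.
G =
  [2, 0, 2/3]
  [0, 2/3, 0]
  [2/3, 0, 2/5],
b = (-86/15, 38/15, -66/35).
Solving gives a_0 = -102/35, a_1 = 19/5, a_2 = 1/7, so
  g(x) = x^2/7 + 19*x/5 - 102/35.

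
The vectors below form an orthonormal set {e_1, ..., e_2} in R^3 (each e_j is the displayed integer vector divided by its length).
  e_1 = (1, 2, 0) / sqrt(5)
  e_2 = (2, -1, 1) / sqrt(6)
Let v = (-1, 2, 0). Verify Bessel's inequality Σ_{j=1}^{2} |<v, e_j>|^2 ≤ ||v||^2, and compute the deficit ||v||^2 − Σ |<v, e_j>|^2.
Σ |<v, e_j>|^2 = 67/15; ||v||^2 = 5; deficit = 8/15

Write each e_j = u_j / sqrt(<u_j, u_j>) where u_j is the displayed integer vector. Then <v, e_j> = <v, u_j> / sqrt(<u_j, u_j>), so |<v, e_j>|^2 = <v, u_j>^2 / <u_j, u_j>.
Coefficients: <v, e_1> = 3/sqrt(5), <v, e_2> = -4/sqrt(6).
Square and sum: Σ |<v, e_j>|^2 = 67/15.
Compute ||v||^2 = v·v = 5.
Deficit = 5 − 67/15 = 8/15 ≥ 0, confirming Bessel's inequality. (The deficit equals ||v − Σ <v,e_j> e_j||^2, the squared distance from v to span{e_j}.)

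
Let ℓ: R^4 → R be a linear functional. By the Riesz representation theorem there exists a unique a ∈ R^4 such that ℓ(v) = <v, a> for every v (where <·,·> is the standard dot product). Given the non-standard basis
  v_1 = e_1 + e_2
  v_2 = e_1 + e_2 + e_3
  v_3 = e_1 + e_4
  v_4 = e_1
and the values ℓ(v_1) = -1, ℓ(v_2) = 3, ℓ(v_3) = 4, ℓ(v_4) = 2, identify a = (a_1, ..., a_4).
a = (2, -3, 4, 2)

Write a = (a_1, ..., a_4) in the standard basis. For each basis vector v_i, ℓ(v_i) = <v_i, a> is a linear equation in the a_j's. Collect the n equations into a matrix system V a = ℓ, where row i of V is v_i (expressed in the standard basis). Since V is invertible (lower-triangular with 1s on the diagonal, up to permutation), solve by back-substitution:
  V =
[[1, 1, 0, 0],
 [1, 1, 1, 0],
 [1, 0, 0, 1],
 [1, 0, 0, 0]]
  V a = (-1, 3, 4, 2)
Solving gives a = (2, -3, 4, 2).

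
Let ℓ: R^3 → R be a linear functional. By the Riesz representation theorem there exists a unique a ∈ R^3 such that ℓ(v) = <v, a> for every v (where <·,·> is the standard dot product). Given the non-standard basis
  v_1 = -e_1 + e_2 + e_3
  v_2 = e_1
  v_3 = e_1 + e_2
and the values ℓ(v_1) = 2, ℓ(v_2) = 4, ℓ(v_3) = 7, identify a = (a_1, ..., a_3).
a = (4, 3, 3)

Write a = (a_1, ..., a_3) in the standard basis. For each basis vector v_i, ℓ(v_i) = <v_i, a> is a linear equation in the a_j's. Collect the n equations into a matrix system V a = ℓ, where row i of V is v_i (expressed in the standard basis). Since V is invertible (lower-triangular with 1s on the diagonal, up to permutation), solve by back-substitution:
  V =
[[-1, 1, 1],
 [1, 0, 0],
 [1, 1, 0]]
  V a = (2, 4, 7)
Solving gives a = (4, 3, 3).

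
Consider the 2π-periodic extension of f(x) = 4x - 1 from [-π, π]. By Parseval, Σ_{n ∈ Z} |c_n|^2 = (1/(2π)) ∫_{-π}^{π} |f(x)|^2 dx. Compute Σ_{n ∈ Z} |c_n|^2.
Σ |c_n|^2 = 16π^2/3 + 1

Expand and integrate term by term over [-π, π]:
  ∫ (4x)^2 dx = 16·(2π^3/3); ∫ 2·4·(-1)·x dx = 0 (odd integrand); ∫ (-1)^2 dx = 1·2π.
So (1/(2π)) ∫_{-π}^{π} (4x - 1)^2 dx = 16π^2/3 + 1 = 16π^2/3 + 1.
Parseval ⇒ Σ |c_n|^2 = 16π^2/3 + 1.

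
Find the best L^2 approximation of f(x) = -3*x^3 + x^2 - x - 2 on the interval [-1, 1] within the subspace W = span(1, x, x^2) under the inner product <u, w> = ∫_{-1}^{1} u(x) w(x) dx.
g(x) = x^2 - 14*x/5 - 2

The best approximation g ∈ W is the orthogonal projection of f onto W. Writing g = a_0 + a_1 x + a_2 x^2, the coefficients solve the normal equations G · a = b where
  G_{ij} = <φ_i, φ_j> and b_i = <f, φ_i>, with φ_0 = 1, φ_1 = x, φ_2 = x^2.
G =
  [2, 0, 2/3]
  [0, 2/3, 0]
  [2/3, 0, 2/5],
b = (-10/3, -28/15, -14/15).
Solving gives a_0 = -2, a_1 = -14/5, a_2 = 1, so
  g(x) = x^2 - 14*x/5 - 2.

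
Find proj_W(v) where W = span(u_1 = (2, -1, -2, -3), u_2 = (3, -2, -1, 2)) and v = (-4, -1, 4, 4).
proj_W(v) = (-3, 3/2, 3, 9/2)

Set up U = [u_1 | ... | u_2] ∈ R^(4×2). The projector onto W = col(U) is P = U (U^T U)^(-1) U^T.
Compute U^T U =
  [18, 4]
  [4, 18],
and U^T v = (-27, -6).
Solve U^T U · c = U^T v for the coefficients: c = (-3/2, 0). The projection is proj_W(v) = U c.
Check: (v - proj_W(v)) · u_1 = 0  (should be 0).
Check: (v - proj_W(v)) · u_2 = 0  (should be 0).
Result: proj_W(v) = (-3, 3/2, 3, 9/2).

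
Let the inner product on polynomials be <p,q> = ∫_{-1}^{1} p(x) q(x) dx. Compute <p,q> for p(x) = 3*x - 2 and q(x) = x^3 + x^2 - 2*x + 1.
<p,q> = -122/15

Expand the product: p(x)·q(x) = 3*x^4 + x^3 - 8*x^2 + 7*x - 2.
∫_{-1}^{1} of each monomial x^k gives [2/(k+1) if k even, 0 if k odd]. Integrating term-by-term (or equivalently evaluating the antiderivative F(x) = 3*x^5/5 + x^4/4 - 8*x^3/3 + 7*x^2/2 - 2*x at the endpoints):
  F(1) − F(−1) = -19/60 − (469/60) = -122/15.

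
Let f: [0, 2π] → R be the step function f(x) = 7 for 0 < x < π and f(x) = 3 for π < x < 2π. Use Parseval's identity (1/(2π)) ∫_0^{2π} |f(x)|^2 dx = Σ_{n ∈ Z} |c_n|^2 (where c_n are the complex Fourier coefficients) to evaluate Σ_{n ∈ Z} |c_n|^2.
Σ |c_n|^2 = 29

Parseval equates the L^2 energy of f (normalised by 1/(2π)) with the ℓ^2 sum of its Fourier coefficients: (1/(2π)) ∫_0^{2π} |f|^2 = Σ |c_n|^2.
Compute the left side: (1/(2π)) [∫_0^π 7^2 dx + ∫_π^{2π} 3^2 dx] = (1/(2π)) · (49π + 9π) = (49 + 9)/2 = 29.
So Σ_{n ∈ Z} |c_n|^2 = 29.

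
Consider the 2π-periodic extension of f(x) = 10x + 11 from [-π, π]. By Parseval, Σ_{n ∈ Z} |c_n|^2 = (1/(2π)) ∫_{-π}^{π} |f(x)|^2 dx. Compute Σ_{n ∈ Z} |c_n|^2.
Σ |c_n|^2 = 100π^2/3 + 121

Expand and integrate term by term over [-π, π]:
  ∫ (10x)^2 dx = 100·(2π^3/3); ∫ 2·10·(11)·x dx = 0 (odd integrand); ∫ 11^2 dx = 121·2π.
So (1/(2π)) ∫_{-π}^{π} (10x + 11)^2 dx = 100π^2/3 + 121 = 100π^2/3 + 121.
Parseval ⇒ Σ |c_n|^2 = 100π^2/3 + 121.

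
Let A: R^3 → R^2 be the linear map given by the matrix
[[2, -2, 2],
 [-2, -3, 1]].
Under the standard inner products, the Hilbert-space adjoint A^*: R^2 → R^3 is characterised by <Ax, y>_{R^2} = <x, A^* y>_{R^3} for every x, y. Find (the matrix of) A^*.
A^* = A^T =
[[2, -2],
 [-2, -3],
 [2, 1]]

For real matrices with standard dot products, the defining identity <Ax, y> = <x, A^* y> gives (Ax)^T y = x^T (A^*) y, i.e. x^T A^T y = x^T (A^*) y. Since this holds for all x, y, we must have A^* = A^T. Therefore
A^* =
[[2, -2],
 [-2, -3],
 [2, 1]].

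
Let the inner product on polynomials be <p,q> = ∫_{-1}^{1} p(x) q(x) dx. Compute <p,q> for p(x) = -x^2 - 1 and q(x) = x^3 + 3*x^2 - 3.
<p,q> = 24/5

Expand the product: p(x)·q(x) = -x^5 - 3*x^4 - x^3 + 3.
∫_{-1}^{1} of each monomial x^k gives [2/(k+1) if k even, 0 if k odd]. Integrating term-by-term (or equivalently evaluating the antiderivative F(x) = -x^6/6 - 3*x^5/5 - x^4/4 + 3*x at the endpoints):
  F(1) − F(−1) = 119/60 − (-169/60) = 24/5.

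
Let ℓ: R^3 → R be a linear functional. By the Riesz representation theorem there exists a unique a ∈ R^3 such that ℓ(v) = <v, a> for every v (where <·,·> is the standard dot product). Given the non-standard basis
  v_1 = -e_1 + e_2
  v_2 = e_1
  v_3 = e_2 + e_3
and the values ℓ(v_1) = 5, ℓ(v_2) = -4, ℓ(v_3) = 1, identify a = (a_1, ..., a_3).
a = (-4, 1, 0)

Write a = (a_1, ..., a_3) in the standard basis. For each basis vector v_i, ℓ(v_i) = <v_i, a> is a linear equation in the a_j's. Collect the n equations into a matrix system V a = ℓ, where row i of V is v_i (expressed in the standard basis). Since V is invertible (lower-triangular with 1s on the diagonal, up to permutation), solve by back-substitution:
  V =
[[-1, 1, 0],
 [1, 0, 0],
 [0, 1, 1]]
  V a = (5, -4, 1)
Solving gives a = (-4, 1, 0).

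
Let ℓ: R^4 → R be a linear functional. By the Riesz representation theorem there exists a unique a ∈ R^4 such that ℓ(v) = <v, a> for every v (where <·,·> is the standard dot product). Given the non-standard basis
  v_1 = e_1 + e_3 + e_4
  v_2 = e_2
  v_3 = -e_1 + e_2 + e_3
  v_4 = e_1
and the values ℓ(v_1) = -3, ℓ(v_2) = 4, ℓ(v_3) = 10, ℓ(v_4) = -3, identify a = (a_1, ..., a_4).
a = (-3, 4, 3, -3)

Write a = (a_1, ..., a_4) in the standard basis. For each basis vector v_i, ℓ(v_i) = <v_i, a> is a linear equation in the a_j's. Collect the n equations into a matrix system V a = ℓ, where row i of V is v_i (expressed in the standard basis). Since V is invertible (lower-triangular with 1s on the diagonal, up to permutation), solve by back-substitution:
  V =
[[1, 0, 1, 1],
 [0, 1, 0, 0],
 [-1, 1, 1, 0],
 [1, 0, 0, 0]]
  V a = (-3, 4, 10, -3)
Solving gives a = (-3, 4, 3, -3).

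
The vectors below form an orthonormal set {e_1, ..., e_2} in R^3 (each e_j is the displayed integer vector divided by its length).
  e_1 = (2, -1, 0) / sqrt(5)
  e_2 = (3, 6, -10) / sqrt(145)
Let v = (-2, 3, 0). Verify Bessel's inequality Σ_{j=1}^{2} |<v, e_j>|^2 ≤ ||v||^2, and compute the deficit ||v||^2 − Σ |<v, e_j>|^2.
Σ |<v, e_j>|^2 = 313/29; ||v||^2 = 13; deficit = 64/29

Write each e_j = u_j / sqrt(<u_j, u_j>) where u_j is the displayed integer vector. Then <v, e_j> = <v, u_j> / sqrt(<u_j, u_j>), so |<v, e_j>|^2 = <v, u_j>^2 / <u_j, u_j>.
Coefficients: <v, e_1> = -7/sqrt(5), <v, e_2> = 12/sqrt(145).
Square and sum: Σ |<v, e_j>|^2 = 313/29.
Compute ||v||^2 = v·v = 13.
Deficit = 13 − 313/29 = 64/29 ≥ 0, confirming Bessel's inequality. (The deficit equals ||v − Σ <v,e_j> e_j||^2, the squared distance from v to span{e_j}.)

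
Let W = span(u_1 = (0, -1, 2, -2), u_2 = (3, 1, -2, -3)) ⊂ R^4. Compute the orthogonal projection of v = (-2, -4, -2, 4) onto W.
proj_W(v) = (-231/103, 6/103, -12/103, 397/103)

Set up U = [u_1 | ... | u_2] ∈ R^(4×2). The projector onto W = col(U) is P = U (U^T U)^(-1) U^T.
Compute U^T U =
  [9, 1]
  [1, 23],
and U^T v = (-8, -18).
Solve U^T U · c = U^T v for the coefficients: c = (-83/103, -77/103). The projection is proj_W(v) = U c.
Check: (v - proj_W(v)) · u_1 = 0  (should be 0).
Check: (v - proj_W(v)) · u_2 = 0  (should be 0).
Result: proj_W(v) = (-231/103, 6/103, -12/103, 397/103).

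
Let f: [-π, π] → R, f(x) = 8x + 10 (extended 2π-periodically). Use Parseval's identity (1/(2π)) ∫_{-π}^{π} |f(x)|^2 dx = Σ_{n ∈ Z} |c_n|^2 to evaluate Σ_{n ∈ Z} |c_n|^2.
Σ |c_n|^2 = 64π^2/3 + 100

Expand and integrate term by term over [-π, π]:
  ∫ (8x)^2 dx = 64·(2π^3/3); ∫ 2·8·(10)·x dx = 0 (odd integrand); ∫ 10^2 dx = 100·2π.
So (1/(2π)) ∫_{-π}^{π} (8x + 10)^2 dx = 64π^2/3 + 100 = 64π^2/3 + 100.
Parseval ⇒ Σ |c_n|^2 = 64π^2/3 + 100.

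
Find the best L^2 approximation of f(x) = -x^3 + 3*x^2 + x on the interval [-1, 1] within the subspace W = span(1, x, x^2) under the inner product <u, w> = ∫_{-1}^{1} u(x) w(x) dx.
g(x) = 3*x^2 + 2*x/5

The best approximation g ∈ W is the orthogonal projection of f onto W. Writing g = a_0 + a_1 x + a_2 x^2, the coefficients solve the normal equations G · a = b where
  G_{ij} = <φ_i, φ_j> and b_i = <f, φ_i>, with φ_0 = 1, φ_1 = x, φ_2 = x^2.
G =
  [2, 0, 2/3]
  [0, 2/3, 0]
  [2/3, 0, 2/5],
b = (2, 4/15, 6/5).
Solving gives a_0 = 0, a_1 = 2/5, a_2 = 3, so
  g(x) = 3*x^2 + 2*x/5.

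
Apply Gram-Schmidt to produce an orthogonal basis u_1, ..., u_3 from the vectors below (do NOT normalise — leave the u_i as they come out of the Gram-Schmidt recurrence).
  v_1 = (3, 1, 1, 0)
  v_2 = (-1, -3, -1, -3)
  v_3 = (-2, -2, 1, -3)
Orthogonal basis:
  u_1 = (3, 1, 1, 0)
  u_2 = (10/11, -26/11, -4/11, -3)
  u_3 = (-131/171, 67/171, 326/171, -44/57)

Apply the Gram-Schmidt recurrence
  u_1 = v_1
  u_i = v_i − Σ_{j<i} ((v_i · u_j) / (u_j · u_j)) · u_j.

Step by step this gives:
  u_1 = (3, 1, 1, 0)
  u_2 = (10/11, -26/11, -4/11, -3)
  u_3 = (-131/171, 67/171, 326/171, -44/57)

Orthogonality check:
  u_2 · u_1 = 0 (should be 0)
  u_3 · u_1 = 0 (should be 0)
  u_3 · u_2 = 0 (should be 0)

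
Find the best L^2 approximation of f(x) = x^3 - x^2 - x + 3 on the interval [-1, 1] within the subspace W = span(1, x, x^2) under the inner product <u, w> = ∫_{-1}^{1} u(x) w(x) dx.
g(x) = -x^2 - 2*x/5 + 3

The best approximation g ∈ W is the orthogonal projection of f onto W. Writing g = a_0 + a_1 x + a_2 x^2, the coefficients solve the normal equations G · a = b where
  G_{ij} = <φ_i, φ_j> and b_i = <f, φ_i>, with φ_0 = 1, φ_1 = x, φ_2 = x^2.
G =
  [2, 0, 2/3]
  [0, 2/3, 0]
  [2/3, 0, 2/5],
b = (16/3, -4/15, 8/5).
Solving gives a_0 = 3, a_1 = -2/5, a_2 = -1, so
  g(x) = -x^2 - 2*x/5 + 3.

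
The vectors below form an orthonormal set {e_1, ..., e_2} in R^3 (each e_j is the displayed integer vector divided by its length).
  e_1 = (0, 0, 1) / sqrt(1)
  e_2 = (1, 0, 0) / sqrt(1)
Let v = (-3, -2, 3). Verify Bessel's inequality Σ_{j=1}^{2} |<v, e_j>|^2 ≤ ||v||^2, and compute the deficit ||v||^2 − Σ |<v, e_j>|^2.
Σ |<v, e_j>|^2 = 18; ||v||^2 = 22; deficit = 4

Write each e_j = u_j / sqrt(<u_j, u_j>) where u_j is the displayed integer vector. Then <v, e_j> = <v, u_j> / sqrt(<u_j, u_j>), so |<v, e_j>|^2 = <v, u_j>^2 / <u_j, u_j>.
Coefficients: <v, e_1> = 3/sqrt(1), <v, e_2> = -3/sqrt(1).
Square and sum: Σ |<v, e_j>|^2 = 18.
Compute ||v||^2 = v·v = 22.
Deficit = 22 − 18 = 4 ≥ 0, confirming Bessel's inequality. (The deficit equals ||v − Σ <v,e_j> e_j||^2, the squared distance from v to span{e_j}.)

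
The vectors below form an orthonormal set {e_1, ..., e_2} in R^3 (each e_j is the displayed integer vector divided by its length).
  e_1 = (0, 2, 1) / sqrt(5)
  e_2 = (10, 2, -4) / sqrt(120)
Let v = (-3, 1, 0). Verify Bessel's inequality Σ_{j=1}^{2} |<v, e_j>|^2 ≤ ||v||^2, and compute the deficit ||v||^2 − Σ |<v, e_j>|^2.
Σ |<v, e_j>|^2 = 22/3; ||v||^2 = 10; deficit = 8/3

Write each e_j = u_j / sqrt(<u_j, u_j>) where u_j is the displayed integer vector. Then <v, e_j> = <v, u_j> / sqrt(<u_j, u_j>), so |<v, e_j>|^2 = <v, u_j>^2 / <u_j, u_j>.
Coefficients: <v, e_1> = 2/sqrt(5), <v, e_2> = -28/sqrt(120).
Square and sum: Σ |<v, e_j>|^2 = 22/3.
Compute ||v||^2 = v·v = 10.
Deficit = 10 − 22/3 = 8/3 ≥ 0, confirming Bessel's inequality. (The deficit equals ||v − Σ <v,e_j> e_j||^2, the squared distance from v to span{e_j}.)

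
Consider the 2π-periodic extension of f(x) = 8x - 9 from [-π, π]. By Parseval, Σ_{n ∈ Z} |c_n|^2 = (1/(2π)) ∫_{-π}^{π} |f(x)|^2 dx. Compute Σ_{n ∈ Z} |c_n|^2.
Σ |c_n|^2 = 64π^2/3 + 81

Expand and integrate term by term over [-π, π]:
  ∫ (8x)^2 dx = 64·(2π^3/3); ∫ 2·8·(-9)·x dx = 0 (odd integrand); ∫ (-9)^2 dx = 81·2π.
So (1/(2π)) ∫_{-π}^{π} (8x - 9)^2 dx = 64π^2/3 + 81 = 64π^2/3 + 81.
Parseval ⇒ Σ |c_n|^2 = 64π^2/3 + 81.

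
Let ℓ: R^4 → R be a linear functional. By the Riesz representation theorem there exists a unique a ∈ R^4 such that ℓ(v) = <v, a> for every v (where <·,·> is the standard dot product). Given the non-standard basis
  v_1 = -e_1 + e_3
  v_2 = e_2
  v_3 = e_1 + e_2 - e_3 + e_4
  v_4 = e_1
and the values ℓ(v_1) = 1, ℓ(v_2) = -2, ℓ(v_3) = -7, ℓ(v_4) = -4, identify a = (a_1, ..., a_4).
a = (-4, -2, -3, -4)

Write a = (a_1, ..., a_4) in the standard basis. For each basis vector v_i, ℓ(v_i) = <v_i, a> is a linear equation in the a_j's. Collect the n equations into a matrix system V a = ℓ, where row i of V is v_i (expressed in the standard basis). Since V is invertible (lower-triangular with 1s on the diagonal, up to permutation), solve by back-substitution:
  V =
[[-1, 0, 1, 0],
 [0, 1, 0, 0],
 [1, 1, -1, 1],
 [1, 0, 0, 0]]
  V a = (1, -2, -7, -4)
Solving gives a = (-4, -2, -3, -4).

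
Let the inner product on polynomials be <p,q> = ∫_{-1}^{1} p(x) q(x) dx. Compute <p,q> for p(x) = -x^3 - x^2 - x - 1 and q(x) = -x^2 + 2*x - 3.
<p,q> = 104/15

Expand the product: p(x)·q(x) = x^5 - x^4 + 2*x^3 + 2*x^2 + x + 3.
∫_{-1}^{1} of each monomial x^k gives [2/(k+1) if k even, 0 if k odd]. Integrating term-by-term (or equivalently evaluating the antiderivative F(x) = x^6/6 - x^5/5 + x^4/2 + 2*x^3/3 + x^2/2 + 3*x at the endpoints):
  F(1) − F(−1) = 139/30 − (-23/10) = 104/15.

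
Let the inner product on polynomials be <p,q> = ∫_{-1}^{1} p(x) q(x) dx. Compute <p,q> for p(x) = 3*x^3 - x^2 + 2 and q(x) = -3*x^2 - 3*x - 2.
<p,q> = -196/15

Expand the product: p(x)·q(x) = -9*x^5 - 6*x^4 - 3*x^3 - 4*x^2 - 6*x - 4.
∫_{-1}^{1} of each monomial x^k gives [2/(k+1) if k even, 0 if k odd]. Integrating term-by-term (or equivalently evaluating the antiderivative F(x) = -3*x^6/2 - 6*x^5/5 - 3*x^4/4 - 4*x^3/3 - 3*x^2 - 4*x at the endpoints):
  F(1) − F(−1) = -707/60 − (77/60) = -196/15.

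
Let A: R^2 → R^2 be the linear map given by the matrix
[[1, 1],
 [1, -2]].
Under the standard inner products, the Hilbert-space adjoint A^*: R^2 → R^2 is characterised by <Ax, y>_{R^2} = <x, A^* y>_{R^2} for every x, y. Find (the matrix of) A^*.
A^* = A^T =
[[1, 1],
 [1, -2]]

For real matrices with standard dot products, the defining identity <Ax, y> = <x, A^* y> gives (Ax)^T y = x^T (A^*) y, i.e. x^T A^T y = x^T (A^*) y. Since this holds for all x, y, we must have A^* = A^T. Therefore
A^* =
[[1, 1],
 [1, -2]].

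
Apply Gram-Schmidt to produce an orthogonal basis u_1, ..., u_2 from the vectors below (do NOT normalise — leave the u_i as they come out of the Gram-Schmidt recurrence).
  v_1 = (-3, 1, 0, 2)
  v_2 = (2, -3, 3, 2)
Orthogonal basis:
  u_1 = (-3, 1, 0, 2)
  u_2 = (13/14, -37/14, 3, 19/7)

Apply the Gram-Schmidt recurrence
  u_1 = v_1
  u_i = v_i − Σ_{j<i} ((v_i · u_j) / (u_j · u_j)) · u_j.

Step by step this gives:
  u_1 = (-3, 1, 0, 2)
  u_2 = (13/14, -37/14, 3, 19/7)

Orthogonality check:
  u_2 · u_1 = 0 (should be 0)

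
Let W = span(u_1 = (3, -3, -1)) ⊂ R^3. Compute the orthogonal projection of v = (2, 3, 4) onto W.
proj_W(v) = (-21/19, 21/19, 7/19)

Set up U = [u_1 | ... | u_1] ∈ R^(3×1). The projector onto W = col(U) is P = U (U^T U)^(-1) U^T.
Compute U^T U =
  [19],
and U^T v = (-7).
Solve U^T U · c = U^T v for the coefficients: c = (-7/19). The projection is proj_W(v) = U c.
Check: (v - proj_W(v)) · u_1 = 0  (should be 0).
Result: proj_W(v) = (-21/19, 21/19, 7/19).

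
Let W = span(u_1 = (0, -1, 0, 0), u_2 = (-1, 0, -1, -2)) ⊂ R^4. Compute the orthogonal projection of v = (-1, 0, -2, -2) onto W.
proj_W(v) = (-7/6, 0, -7/6, -7/3)

Set up U = [u_1 | ... | u_2] ∈ R^(4×2). The projector onto W = col(U) is P = U (U^T U)^(-1) U^T.
Compute U^T U =
  [1, 0]
  [0, 6],
and U^T v = (0, 7).
Solve U^T U · c = U^T v for the coefficients: c = (0, 7/6). The projection is proj_W(v) = U c.
Check: (v - proj_W(v)) · u_1 = 0  (should be 0).
Check: (v - proj_W(v)) · u_2 = 0  (should be 0).
Result: proj_W(v) = (-7/6, 0, -7/6, -7/3).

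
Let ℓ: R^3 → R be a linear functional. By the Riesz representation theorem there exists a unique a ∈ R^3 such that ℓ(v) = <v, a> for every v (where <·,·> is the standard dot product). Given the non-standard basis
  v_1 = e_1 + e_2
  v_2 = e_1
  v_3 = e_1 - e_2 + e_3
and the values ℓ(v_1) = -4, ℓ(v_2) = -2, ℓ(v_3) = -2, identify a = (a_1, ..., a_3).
a = (-2, -2, -2)

Write a = (a_1, ..., a_3) in the standard basis. For each basis vector v_i, ℓ(v_i) = <v_i, a> is a linear equation in the a_j's. Collect the n equations into a matrix system V a = ℓ, where row i of V is v_i (expressed in the standard basis). Since V is invertible (lower-triangular with 1s on the diagonal, up to permutation), solve by back-substitution:
  V =
[[1, 1, 0],
 [1, 0, 0],
 [1, -1, 1]]
  V a = (-4, -2, -2)
Solving gives a = (-2, -2, -2).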